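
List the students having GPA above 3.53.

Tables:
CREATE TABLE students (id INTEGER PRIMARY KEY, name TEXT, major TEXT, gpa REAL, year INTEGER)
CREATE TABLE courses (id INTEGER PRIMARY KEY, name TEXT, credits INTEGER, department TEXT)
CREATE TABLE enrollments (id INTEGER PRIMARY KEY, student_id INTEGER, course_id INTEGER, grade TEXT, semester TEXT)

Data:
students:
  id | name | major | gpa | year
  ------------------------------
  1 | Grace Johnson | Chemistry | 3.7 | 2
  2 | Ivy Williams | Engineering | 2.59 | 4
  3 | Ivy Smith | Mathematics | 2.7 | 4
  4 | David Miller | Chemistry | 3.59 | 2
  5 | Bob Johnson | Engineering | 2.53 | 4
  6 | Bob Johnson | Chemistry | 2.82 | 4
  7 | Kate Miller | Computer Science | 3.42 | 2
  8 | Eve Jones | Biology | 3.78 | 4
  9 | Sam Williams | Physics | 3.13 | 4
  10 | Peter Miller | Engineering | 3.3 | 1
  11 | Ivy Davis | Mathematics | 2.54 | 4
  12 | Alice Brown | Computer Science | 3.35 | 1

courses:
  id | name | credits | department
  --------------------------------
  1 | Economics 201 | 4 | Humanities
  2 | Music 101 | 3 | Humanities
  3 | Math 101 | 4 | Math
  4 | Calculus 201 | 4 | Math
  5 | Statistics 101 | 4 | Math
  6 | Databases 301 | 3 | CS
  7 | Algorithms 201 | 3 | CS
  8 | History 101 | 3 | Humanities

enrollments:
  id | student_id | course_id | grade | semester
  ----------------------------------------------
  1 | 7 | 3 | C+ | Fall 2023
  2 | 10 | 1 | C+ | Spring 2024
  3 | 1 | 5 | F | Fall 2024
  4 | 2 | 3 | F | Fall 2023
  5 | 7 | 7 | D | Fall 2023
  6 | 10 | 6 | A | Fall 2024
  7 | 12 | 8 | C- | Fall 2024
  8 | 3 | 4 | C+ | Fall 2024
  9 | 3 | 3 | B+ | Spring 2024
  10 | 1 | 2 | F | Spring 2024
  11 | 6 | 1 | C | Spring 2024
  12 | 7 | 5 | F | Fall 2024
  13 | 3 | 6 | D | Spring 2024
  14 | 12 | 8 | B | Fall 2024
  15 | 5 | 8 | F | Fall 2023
SELECT name, gpa FROM students WHERE gpa > 3.53

Execution result:
name | gpa
Grace Johnson | 3.70
David Miller | 3.59
Eve Jones | 3.78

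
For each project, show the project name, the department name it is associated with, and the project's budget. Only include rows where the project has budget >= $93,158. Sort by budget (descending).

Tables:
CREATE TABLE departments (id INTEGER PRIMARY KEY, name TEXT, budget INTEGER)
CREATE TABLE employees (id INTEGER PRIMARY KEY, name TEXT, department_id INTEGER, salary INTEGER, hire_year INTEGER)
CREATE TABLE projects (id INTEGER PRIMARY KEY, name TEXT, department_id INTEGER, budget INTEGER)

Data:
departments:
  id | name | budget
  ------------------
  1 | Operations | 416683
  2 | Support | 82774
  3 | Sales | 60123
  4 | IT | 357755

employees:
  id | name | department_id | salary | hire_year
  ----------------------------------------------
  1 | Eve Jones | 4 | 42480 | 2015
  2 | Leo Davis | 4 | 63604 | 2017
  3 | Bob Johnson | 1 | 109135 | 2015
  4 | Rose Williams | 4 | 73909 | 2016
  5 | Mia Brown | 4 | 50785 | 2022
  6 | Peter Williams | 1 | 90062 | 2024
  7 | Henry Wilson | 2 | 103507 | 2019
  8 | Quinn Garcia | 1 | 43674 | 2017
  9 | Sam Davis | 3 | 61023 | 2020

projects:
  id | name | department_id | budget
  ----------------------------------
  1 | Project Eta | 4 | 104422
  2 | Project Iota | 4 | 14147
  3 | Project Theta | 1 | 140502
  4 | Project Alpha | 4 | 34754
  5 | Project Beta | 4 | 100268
SELECT c.name, p.name AS department, c.budget FROM projects c JOIN departments p ON c.department_id = p.id WHERE c.budget >= 93158 ORDER BY c.budget DESC

Execution result:
name | department | budget
Project Theta | Operations | 140502
Project Eta | IT | 104422
Project Beta | IT | 100268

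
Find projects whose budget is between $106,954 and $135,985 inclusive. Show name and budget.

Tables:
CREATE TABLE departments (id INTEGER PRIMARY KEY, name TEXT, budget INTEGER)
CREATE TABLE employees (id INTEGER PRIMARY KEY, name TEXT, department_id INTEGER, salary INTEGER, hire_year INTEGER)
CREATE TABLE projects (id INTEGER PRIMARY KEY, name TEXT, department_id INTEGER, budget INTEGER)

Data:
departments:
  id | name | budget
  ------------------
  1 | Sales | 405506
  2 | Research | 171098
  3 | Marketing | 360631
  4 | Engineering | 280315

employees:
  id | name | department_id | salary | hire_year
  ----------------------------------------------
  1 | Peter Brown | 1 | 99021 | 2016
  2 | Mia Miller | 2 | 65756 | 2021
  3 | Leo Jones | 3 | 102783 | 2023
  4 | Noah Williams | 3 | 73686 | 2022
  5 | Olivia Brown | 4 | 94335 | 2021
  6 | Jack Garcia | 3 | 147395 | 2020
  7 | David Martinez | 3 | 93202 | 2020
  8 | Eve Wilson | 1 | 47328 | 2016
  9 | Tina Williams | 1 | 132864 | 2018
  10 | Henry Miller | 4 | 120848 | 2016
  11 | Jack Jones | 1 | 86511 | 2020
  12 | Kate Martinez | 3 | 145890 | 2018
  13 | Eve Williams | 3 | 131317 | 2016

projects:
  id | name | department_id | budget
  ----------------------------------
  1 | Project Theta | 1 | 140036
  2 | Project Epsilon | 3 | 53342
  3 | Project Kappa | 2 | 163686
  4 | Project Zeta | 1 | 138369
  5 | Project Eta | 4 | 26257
SELECT name, budget FROM projects WHERE budget BETWEEN 106954 AND 135985

Execution result:
(no rows)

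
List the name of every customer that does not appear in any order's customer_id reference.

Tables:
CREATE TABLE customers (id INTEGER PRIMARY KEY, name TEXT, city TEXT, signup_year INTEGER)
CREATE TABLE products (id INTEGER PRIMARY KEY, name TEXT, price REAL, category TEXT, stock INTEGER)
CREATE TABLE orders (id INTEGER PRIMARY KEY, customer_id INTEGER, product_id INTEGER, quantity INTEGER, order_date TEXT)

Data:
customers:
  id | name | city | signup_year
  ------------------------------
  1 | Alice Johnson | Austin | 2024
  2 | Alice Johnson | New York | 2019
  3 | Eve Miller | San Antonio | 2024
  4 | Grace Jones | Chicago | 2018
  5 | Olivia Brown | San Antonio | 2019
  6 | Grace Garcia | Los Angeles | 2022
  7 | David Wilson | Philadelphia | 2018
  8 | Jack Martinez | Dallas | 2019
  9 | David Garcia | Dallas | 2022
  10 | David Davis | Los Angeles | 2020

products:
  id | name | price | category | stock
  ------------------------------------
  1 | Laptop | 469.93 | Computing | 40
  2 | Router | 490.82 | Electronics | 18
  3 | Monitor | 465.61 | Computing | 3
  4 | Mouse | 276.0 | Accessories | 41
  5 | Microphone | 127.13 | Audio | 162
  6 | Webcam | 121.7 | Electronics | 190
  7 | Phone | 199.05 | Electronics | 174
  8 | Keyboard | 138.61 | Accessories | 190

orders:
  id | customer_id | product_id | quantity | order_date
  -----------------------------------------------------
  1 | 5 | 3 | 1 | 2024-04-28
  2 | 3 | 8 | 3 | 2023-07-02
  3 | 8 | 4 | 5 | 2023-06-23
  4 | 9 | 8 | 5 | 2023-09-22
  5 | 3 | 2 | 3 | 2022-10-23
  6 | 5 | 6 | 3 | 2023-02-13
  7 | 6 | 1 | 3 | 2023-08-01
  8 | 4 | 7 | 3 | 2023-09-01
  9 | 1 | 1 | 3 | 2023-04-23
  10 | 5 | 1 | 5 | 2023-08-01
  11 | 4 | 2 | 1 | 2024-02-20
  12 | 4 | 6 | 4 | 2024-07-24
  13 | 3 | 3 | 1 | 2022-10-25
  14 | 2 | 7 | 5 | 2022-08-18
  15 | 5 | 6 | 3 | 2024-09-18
SELECT p.name FROM customers p LEFT JOIN orders c ON c.customer_id = p.id WHERE c.id IS NULL

Execution result:
name
David Wilson
David Davis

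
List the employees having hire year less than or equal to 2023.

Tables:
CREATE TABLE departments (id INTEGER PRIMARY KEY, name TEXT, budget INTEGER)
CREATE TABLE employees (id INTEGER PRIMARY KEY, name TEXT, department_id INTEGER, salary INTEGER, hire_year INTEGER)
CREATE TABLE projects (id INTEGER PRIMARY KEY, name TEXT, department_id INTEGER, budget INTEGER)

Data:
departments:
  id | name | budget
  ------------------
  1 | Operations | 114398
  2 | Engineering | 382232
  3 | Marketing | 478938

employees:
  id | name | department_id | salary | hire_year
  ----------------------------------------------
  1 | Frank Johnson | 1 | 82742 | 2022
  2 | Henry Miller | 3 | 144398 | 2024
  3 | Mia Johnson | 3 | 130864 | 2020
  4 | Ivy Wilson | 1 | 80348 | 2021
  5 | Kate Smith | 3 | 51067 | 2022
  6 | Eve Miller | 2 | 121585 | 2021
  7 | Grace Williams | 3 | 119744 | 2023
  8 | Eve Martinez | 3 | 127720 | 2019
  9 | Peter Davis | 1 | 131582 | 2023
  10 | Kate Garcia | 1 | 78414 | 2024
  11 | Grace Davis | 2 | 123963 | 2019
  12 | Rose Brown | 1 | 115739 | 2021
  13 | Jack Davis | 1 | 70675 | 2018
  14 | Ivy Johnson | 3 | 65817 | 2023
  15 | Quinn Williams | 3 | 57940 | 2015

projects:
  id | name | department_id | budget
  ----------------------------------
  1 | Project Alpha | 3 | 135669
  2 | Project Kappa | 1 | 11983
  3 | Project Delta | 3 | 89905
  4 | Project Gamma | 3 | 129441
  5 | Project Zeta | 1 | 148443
SELECT name, hire_year FROM employees WHERE hire_year <= 2023

Execution result:
name | hire_year
Frank Johnson | 2022
Mia Johnson | 2020
Ivy Wilson | 2021
Kate Smith | 2022
Eve Miller | 2021
Grace Williams | 2023
Eve Martinez | 2019
Peter Davis | 2023
Grace Davis | 2019
Rose Brown | 2021
Jack Davis | 2018
Ivy Johnson | 2023
Quinn Williams | 2015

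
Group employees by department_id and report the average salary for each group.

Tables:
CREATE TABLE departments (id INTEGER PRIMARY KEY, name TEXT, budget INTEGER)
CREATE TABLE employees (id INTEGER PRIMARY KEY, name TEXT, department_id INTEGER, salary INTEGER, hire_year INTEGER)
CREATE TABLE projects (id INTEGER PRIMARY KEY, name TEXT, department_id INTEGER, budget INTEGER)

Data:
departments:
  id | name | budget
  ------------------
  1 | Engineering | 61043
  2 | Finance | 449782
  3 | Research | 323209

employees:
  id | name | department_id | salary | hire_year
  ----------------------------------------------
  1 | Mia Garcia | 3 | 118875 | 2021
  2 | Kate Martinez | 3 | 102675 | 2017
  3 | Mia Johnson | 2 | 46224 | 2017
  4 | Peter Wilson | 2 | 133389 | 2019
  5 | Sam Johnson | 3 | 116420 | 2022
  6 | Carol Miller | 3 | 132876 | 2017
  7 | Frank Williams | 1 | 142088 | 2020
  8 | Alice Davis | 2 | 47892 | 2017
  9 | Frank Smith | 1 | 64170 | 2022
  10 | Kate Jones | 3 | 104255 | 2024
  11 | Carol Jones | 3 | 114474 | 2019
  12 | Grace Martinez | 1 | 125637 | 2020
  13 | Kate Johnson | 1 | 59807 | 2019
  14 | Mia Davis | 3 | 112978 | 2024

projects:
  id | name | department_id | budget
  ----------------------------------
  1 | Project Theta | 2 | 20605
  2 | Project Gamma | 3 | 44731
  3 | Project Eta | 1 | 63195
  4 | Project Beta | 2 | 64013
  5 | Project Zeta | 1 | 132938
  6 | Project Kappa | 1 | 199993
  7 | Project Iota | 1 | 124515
SELECT department_id, AVG(salary) AS avg_salary FROM employees GROUP BY department_id

Execution result:
department_id | avg_salary
1 | 97925.50
2 | 75835.00
3 | 114650.43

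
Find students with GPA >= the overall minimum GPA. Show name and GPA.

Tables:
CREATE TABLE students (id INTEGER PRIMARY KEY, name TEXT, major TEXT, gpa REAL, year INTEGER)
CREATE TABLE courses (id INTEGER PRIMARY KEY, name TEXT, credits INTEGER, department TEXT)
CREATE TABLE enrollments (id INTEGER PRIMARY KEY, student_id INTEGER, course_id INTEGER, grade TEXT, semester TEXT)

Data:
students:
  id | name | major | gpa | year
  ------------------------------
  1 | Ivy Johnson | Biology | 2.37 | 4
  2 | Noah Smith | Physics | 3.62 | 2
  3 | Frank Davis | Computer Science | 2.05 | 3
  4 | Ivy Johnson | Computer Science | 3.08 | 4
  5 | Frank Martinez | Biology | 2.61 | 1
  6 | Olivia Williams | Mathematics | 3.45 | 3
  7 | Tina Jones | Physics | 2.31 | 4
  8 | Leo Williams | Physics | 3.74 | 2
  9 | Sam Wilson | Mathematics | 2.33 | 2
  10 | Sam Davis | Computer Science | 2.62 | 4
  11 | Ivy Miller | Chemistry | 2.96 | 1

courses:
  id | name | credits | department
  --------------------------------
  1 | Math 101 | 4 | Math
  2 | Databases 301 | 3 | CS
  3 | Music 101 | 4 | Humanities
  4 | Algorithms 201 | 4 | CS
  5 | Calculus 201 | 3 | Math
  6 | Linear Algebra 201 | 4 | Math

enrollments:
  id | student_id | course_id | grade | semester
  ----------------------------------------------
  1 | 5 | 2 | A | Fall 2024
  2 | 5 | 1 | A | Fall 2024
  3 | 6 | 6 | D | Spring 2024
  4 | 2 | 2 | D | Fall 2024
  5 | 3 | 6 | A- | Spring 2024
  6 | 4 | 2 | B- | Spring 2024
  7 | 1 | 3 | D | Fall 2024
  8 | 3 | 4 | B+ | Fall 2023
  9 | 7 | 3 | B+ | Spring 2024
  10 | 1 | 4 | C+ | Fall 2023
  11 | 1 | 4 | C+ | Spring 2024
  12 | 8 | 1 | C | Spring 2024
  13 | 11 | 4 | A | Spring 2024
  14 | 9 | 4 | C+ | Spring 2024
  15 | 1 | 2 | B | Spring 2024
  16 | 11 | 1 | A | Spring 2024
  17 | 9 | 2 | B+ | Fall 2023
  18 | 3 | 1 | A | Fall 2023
SELECT name, gpa FROM students WHERE gpa >= (SELECT MIN(gpa) FROM students)

Execution result:
name | gpa
Ivy Johnson | 2.37
Noah Smith | 3.62
Frank Davis | 2.05
Ivy Johnson | 3.08
Frank Martinez | 2.61
Olivia Williams | 3.45
Tina Jones | 2.31
Leo Williams | 3.74
Sam Wilson | 2.33
Sam Davis | 2.62
Ivy Miller | 2.96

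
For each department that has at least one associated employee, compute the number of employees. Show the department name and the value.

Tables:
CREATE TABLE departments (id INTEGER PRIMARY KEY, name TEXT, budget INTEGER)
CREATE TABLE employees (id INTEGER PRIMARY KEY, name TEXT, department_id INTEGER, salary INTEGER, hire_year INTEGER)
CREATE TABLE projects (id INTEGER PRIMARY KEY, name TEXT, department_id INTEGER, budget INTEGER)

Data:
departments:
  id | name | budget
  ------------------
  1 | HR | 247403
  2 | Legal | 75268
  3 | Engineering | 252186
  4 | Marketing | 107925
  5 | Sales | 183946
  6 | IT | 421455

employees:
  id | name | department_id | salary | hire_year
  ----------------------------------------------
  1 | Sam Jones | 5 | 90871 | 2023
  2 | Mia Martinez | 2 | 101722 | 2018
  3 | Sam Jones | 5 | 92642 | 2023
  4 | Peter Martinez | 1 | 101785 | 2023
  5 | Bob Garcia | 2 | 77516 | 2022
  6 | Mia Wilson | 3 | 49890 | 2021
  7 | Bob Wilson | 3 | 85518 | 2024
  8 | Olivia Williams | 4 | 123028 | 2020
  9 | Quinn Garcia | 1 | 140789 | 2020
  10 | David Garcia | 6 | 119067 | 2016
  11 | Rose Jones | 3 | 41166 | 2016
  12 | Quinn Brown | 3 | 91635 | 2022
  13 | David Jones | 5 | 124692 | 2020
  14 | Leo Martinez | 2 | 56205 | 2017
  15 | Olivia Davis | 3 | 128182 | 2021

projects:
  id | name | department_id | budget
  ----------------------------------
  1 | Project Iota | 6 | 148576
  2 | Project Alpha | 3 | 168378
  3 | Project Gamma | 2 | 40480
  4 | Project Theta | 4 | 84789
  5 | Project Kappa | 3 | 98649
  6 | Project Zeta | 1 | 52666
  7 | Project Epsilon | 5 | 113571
SELECT p.name, COUNT(*) AS n FROM employees c JOIN departments p ON c.department_id = p.id GROUP BY p.id, p.name

Execution result:
name | n
HR | 2
Legal | 3
Engineering | 5
Marketing | 1
Sales | 3
IT | 1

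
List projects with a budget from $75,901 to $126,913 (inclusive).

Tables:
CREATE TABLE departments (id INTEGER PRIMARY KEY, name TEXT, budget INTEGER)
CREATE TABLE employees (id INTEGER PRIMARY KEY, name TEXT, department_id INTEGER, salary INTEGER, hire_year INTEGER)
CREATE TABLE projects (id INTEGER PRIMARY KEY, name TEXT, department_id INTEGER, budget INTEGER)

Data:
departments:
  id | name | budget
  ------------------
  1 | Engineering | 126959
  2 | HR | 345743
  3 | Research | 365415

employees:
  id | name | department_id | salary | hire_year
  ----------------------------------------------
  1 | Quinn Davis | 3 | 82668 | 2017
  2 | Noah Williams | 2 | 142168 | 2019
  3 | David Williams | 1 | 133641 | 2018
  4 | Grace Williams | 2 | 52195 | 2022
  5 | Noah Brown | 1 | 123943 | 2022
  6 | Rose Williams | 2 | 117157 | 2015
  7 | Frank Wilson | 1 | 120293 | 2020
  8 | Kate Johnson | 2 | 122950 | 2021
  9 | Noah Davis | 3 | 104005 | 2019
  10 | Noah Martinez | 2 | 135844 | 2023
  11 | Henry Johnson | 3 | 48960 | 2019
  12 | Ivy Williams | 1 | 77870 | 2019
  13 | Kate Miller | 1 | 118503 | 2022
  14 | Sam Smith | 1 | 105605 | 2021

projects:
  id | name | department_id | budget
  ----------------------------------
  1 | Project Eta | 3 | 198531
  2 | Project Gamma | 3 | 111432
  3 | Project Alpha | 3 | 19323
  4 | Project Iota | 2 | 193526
SELECT name, budget FROM projects WHERE budget BETWEEN 75901 AND 126913

Execution result:
name | budget
Project Gamma | 111432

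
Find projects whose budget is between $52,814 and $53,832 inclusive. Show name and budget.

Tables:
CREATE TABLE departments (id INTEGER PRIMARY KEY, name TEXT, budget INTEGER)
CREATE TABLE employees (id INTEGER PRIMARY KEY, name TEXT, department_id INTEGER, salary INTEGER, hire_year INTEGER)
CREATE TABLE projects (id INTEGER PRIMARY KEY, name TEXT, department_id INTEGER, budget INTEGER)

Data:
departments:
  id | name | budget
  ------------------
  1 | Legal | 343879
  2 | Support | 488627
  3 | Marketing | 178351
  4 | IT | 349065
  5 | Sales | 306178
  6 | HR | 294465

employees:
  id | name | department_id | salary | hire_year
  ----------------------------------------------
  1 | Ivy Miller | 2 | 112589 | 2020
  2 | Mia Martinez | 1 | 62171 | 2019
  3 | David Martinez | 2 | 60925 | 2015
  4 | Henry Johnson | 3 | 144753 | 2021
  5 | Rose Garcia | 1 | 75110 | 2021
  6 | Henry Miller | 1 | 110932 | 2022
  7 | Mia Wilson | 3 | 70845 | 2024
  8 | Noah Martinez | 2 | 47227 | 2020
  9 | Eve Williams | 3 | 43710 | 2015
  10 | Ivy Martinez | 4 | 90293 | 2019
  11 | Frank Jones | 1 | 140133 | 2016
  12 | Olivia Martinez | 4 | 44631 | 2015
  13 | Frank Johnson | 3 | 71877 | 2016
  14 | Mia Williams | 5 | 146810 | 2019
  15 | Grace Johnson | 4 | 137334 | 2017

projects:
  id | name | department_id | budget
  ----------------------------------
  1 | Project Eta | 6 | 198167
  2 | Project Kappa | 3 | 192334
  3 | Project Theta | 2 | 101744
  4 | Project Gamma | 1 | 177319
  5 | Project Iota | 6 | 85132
SELECT name, budget FROM projects WHERE budget BETWEEN 52814 AND 53832

Execution result:
(no rows)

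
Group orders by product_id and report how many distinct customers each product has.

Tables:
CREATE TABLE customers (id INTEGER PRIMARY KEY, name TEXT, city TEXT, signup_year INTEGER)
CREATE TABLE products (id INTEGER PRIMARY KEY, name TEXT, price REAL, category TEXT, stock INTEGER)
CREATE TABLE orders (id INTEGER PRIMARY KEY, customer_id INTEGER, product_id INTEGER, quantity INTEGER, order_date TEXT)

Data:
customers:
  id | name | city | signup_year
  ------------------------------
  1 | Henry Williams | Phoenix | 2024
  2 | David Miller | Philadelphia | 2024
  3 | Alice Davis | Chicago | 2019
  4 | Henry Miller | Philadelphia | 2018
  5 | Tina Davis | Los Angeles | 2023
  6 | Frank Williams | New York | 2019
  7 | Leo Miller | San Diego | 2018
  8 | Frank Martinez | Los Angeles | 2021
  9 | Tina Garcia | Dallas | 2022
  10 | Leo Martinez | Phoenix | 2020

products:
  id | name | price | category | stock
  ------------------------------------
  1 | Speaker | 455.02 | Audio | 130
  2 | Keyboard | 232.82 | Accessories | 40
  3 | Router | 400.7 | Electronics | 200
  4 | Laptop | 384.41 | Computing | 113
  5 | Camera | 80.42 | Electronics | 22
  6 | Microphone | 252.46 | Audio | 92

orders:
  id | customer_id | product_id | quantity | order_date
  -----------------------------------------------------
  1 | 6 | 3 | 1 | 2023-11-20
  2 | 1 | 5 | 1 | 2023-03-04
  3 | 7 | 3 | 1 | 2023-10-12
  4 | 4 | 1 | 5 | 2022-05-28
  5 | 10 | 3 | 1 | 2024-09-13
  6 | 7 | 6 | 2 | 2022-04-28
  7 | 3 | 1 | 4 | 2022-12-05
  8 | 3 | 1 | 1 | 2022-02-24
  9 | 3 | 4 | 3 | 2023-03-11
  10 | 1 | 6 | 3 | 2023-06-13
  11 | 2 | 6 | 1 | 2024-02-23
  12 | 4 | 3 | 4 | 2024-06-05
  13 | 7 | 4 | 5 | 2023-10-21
SELECT product_id, COUNT(DISTINCT customer_id) AS distinct_customer_count FROM orders GROUP BY product_id

Execution result:
product_id | distinct_customer_count
1 | 2
3 | 4
4 | 2
5 | 1
6 | 3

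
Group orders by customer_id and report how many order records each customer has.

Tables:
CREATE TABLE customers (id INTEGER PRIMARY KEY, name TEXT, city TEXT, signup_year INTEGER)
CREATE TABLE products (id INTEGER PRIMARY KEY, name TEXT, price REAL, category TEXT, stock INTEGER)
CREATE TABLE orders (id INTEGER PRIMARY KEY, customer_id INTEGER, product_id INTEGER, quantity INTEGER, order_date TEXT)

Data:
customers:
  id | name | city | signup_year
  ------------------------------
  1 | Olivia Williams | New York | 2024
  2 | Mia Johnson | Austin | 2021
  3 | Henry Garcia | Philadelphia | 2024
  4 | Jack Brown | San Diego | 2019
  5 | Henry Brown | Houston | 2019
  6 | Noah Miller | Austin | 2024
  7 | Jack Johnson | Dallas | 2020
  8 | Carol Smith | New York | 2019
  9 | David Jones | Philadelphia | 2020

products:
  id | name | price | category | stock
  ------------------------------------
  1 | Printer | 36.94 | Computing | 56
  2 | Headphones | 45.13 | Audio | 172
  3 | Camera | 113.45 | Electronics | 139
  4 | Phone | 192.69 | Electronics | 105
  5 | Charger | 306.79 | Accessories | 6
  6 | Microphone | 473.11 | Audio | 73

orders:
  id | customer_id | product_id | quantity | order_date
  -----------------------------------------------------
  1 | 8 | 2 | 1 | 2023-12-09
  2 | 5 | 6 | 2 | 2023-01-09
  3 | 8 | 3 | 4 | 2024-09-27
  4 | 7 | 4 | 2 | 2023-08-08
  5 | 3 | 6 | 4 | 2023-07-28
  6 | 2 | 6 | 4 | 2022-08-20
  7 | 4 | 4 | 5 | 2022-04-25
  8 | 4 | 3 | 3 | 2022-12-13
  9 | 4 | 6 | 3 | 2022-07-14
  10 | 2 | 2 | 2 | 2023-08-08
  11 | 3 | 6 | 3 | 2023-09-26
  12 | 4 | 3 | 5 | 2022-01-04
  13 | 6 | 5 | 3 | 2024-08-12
SELECT customer_id, COUNT(*) AS order_count FROM orders GROUP BY customer_id

Execution result:
customer_id | order_count
2 | 2
3 | 2
4 | 4
5 | 1
6 | 1
7 | 1
8 | 2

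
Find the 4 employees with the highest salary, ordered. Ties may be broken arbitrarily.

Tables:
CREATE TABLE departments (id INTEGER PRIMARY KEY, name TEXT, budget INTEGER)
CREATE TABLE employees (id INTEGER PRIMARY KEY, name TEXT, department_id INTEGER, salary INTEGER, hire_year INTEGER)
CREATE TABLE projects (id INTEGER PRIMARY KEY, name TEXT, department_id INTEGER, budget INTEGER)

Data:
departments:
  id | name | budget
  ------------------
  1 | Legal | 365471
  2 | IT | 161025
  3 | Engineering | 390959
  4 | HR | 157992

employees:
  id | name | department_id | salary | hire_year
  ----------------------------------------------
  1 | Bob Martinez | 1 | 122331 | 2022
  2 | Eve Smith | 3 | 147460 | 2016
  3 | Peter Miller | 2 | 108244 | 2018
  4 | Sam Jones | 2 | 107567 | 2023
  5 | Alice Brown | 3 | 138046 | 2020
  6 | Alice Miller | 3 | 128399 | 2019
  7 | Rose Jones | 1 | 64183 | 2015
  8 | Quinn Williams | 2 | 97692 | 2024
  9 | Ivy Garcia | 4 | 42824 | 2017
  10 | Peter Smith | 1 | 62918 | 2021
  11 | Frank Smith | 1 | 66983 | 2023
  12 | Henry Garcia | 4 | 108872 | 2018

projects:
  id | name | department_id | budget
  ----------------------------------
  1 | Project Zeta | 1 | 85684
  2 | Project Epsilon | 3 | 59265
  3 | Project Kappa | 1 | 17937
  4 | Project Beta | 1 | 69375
SELECT name, salary FROM employees ORDER BY salary DESC LIMIT 4

Execution result:
name | salary
Eve Smith | 147460
Alice Brown | 138046
Alice Miller | 128399
Bob Martinez | 122331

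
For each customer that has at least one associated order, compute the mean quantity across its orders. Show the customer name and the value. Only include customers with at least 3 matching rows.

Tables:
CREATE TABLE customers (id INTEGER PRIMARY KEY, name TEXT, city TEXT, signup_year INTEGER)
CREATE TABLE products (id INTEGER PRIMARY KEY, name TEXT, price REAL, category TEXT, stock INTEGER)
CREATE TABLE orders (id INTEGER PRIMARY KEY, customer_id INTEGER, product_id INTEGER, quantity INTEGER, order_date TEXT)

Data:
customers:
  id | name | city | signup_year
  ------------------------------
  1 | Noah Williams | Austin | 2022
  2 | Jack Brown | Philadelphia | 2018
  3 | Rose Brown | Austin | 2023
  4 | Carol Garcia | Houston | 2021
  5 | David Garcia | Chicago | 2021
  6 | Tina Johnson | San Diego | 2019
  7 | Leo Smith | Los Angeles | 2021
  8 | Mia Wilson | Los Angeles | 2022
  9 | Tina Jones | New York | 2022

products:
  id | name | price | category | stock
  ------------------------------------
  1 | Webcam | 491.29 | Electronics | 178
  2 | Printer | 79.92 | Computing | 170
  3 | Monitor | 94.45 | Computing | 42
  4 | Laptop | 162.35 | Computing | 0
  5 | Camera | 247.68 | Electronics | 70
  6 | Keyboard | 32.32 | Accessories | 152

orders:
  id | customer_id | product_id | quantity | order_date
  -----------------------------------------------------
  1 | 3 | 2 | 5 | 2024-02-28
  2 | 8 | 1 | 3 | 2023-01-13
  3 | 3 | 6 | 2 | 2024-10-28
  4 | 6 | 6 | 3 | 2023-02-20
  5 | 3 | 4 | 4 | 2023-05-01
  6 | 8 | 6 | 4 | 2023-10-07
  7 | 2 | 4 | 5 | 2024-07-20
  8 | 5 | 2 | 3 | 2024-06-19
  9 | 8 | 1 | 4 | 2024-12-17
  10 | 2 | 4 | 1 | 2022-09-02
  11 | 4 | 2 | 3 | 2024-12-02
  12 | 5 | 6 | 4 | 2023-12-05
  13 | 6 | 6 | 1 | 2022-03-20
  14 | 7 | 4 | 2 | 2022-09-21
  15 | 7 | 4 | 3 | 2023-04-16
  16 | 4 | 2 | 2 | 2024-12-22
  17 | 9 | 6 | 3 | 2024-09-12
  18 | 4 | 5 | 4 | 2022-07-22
SELECT p.name, AVG(c.quantity) AS avg_quantity FROM orders c JOIN customers p ON c.customer_id = p.id GROUP BY p.id, p.name HAVING COUNT(*) >= 3

Execution result:
name | avg_quantity
Rose Brown | 3.67
Carol Garcia | 3.00
Mia Wilson | 3.67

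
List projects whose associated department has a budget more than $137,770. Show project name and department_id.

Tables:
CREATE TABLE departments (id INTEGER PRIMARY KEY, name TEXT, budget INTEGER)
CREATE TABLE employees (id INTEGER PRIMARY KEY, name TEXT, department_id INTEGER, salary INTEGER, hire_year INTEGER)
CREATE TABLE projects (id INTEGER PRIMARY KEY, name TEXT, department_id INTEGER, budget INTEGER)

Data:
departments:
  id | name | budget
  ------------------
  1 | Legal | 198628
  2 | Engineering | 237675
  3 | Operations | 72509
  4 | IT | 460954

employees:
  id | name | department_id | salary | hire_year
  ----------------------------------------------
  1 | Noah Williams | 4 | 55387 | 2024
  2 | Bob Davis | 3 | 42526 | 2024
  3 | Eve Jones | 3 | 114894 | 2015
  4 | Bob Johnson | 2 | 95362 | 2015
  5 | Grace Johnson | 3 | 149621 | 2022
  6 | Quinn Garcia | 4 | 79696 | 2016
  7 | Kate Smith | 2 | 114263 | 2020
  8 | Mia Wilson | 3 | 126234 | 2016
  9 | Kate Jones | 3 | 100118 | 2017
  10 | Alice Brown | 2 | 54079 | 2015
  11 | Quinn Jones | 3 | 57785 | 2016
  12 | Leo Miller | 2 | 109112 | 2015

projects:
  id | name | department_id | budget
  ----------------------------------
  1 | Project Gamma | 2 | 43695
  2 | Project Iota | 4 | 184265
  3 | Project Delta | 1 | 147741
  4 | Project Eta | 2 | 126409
SELECT name, department_id FROM projects WHERE department_id IN (SELECT id FROM departments WHERE budget > 137770)

Execution result:
name | department_id
Project Gamma | 2
Project Iota | 4
Project Delta | 1
Project Eta | 2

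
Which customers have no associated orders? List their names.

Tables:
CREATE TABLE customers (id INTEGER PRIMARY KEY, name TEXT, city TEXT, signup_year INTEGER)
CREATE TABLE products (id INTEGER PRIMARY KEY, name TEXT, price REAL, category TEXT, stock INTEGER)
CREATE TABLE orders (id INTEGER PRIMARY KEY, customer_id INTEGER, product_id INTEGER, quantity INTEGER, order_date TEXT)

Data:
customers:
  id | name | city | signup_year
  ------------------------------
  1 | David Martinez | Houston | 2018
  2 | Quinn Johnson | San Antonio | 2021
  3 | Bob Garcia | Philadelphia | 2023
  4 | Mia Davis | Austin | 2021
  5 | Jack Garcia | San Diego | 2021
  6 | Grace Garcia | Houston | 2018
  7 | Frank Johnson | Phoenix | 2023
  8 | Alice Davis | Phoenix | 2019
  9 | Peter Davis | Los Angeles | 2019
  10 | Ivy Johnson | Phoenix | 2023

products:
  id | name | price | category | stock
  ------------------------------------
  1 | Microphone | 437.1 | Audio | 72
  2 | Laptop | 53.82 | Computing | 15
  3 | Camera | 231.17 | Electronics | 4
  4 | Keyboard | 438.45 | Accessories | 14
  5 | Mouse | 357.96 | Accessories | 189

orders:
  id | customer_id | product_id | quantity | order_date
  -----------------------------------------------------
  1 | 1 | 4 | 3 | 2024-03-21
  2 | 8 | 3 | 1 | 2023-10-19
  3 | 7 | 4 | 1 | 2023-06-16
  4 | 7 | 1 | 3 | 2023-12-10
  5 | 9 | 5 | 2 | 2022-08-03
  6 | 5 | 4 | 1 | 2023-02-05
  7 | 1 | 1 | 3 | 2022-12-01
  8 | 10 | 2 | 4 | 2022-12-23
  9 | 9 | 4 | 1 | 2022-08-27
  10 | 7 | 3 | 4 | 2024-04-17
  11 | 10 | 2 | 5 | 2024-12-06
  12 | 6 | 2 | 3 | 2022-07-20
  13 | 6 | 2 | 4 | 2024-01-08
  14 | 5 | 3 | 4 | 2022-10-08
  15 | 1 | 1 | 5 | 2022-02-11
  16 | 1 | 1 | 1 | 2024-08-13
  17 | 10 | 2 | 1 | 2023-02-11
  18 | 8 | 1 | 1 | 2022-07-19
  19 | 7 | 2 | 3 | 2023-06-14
SELECT p.name FROM customers p LEFT JOIN orders c ON c.customer_id = p.id WHERE c.id IS NULL

Execution result:
name
Quinn Johnson
Bob Garcia
Mia Davis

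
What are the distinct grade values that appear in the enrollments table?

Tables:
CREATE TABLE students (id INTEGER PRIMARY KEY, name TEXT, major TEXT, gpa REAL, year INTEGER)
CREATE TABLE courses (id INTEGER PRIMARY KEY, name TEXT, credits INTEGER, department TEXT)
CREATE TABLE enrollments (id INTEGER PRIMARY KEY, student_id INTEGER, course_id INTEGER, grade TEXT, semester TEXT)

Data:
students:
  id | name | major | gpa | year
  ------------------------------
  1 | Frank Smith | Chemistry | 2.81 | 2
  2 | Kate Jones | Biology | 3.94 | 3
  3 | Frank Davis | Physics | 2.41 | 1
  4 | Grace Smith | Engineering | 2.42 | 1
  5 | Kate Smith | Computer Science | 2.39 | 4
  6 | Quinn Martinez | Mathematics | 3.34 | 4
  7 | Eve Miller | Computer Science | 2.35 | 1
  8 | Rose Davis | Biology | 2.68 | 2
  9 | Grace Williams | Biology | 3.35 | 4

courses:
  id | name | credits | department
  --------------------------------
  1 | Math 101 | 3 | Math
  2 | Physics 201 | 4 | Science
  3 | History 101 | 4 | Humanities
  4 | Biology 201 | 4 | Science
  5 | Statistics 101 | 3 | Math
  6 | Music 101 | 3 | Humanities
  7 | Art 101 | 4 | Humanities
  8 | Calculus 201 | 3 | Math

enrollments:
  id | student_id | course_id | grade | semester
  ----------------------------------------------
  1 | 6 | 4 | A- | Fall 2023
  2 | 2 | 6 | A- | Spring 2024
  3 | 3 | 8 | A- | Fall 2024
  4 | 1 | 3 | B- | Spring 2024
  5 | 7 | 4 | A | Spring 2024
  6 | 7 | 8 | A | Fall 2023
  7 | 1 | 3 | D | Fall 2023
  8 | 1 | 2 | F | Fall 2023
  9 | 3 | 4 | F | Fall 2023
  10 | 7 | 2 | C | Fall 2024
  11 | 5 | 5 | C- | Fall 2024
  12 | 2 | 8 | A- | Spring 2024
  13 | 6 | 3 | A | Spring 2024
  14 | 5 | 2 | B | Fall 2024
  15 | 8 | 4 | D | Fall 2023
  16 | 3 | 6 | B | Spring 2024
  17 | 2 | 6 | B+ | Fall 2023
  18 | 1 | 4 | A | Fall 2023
SELECT DISTINCT grade FROM enrollments

Execution result:
grade
A-
B-
A
D
F
C
C-
B
B+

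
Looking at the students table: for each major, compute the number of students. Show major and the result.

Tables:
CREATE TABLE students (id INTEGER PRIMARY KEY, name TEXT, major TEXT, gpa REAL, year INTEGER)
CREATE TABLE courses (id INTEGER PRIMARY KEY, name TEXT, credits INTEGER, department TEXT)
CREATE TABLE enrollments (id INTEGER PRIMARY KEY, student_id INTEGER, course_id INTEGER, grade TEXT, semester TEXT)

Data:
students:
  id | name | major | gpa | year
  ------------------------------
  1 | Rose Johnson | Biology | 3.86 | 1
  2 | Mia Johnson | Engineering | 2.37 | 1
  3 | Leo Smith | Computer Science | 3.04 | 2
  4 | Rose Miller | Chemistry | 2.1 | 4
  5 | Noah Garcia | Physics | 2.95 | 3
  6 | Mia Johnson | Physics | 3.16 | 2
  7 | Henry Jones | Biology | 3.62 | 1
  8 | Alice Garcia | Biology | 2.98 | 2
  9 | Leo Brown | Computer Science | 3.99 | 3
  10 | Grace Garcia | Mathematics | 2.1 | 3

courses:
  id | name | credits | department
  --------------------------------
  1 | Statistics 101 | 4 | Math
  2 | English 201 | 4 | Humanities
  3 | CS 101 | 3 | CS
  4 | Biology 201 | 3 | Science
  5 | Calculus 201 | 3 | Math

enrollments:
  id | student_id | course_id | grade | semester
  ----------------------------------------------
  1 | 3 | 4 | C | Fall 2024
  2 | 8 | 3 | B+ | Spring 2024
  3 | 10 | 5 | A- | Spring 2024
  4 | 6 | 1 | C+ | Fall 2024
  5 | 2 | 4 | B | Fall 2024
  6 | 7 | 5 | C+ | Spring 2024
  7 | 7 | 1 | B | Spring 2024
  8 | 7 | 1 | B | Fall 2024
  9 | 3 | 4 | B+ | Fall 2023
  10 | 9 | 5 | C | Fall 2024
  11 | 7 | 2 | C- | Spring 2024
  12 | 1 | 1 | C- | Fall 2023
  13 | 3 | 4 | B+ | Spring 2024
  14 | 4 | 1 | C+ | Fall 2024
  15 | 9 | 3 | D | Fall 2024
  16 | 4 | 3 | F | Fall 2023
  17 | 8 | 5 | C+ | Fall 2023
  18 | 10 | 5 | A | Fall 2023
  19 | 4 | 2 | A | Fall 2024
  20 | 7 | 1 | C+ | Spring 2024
SELECT major, COUNT(*) AS n FROM students GROUP BY major

Execution result:
major | n
Biology | 3
Chemistry | 1
Computer Science | 2
Engineering | 1
Mathematics | 1
Physics | 2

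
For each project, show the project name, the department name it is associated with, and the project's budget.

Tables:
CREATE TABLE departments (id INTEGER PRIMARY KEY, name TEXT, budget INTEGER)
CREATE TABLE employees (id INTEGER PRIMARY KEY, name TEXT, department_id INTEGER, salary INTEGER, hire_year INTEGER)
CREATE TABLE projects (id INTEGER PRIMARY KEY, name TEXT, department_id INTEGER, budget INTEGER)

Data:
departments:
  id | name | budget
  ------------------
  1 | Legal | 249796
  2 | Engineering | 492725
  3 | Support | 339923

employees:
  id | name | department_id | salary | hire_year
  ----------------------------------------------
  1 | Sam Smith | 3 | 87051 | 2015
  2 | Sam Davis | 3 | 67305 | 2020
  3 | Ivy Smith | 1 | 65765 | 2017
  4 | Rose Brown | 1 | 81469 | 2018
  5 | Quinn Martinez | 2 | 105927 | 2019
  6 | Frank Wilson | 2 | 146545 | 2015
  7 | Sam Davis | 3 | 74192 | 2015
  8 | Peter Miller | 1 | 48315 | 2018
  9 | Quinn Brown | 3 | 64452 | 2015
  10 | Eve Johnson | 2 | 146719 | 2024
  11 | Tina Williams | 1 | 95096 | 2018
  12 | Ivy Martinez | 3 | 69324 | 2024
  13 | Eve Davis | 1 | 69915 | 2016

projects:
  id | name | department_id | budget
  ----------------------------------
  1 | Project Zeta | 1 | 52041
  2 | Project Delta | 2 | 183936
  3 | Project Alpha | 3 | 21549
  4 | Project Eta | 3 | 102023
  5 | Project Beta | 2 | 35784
SELECT c.name, p.name AS department, c.budget FROM projects c JOIN departments p ON c.department_id = p.id

Execution result:
name | department | budget
Project Zeta | Legal | 52041
Project Delta | Engineering | 183936
Project Alpha | Support | 21549
Project Eta | Support | 102023
Project Beta | Engineering | 35784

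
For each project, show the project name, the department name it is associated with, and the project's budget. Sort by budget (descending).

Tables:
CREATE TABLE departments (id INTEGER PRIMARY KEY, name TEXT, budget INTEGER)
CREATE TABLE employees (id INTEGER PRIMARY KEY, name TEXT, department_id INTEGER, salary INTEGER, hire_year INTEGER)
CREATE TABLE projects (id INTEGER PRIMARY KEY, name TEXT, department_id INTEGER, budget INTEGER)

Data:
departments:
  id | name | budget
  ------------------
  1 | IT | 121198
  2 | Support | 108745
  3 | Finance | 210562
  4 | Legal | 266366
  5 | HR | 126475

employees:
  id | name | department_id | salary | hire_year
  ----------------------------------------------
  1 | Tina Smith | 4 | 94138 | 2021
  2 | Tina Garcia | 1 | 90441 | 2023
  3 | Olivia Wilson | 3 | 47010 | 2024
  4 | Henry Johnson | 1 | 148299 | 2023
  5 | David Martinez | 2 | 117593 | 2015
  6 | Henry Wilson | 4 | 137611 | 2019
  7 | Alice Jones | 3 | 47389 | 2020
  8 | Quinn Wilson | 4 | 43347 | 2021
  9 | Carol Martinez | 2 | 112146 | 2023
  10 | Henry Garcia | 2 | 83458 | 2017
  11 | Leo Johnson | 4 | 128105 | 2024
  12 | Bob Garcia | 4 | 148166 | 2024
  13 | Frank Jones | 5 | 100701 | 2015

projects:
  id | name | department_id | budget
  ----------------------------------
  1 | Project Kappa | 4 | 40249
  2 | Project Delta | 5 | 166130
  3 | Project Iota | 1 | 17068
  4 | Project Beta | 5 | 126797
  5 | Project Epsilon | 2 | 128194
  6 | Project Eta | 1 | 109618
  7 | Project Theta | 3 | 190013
SELECT c.name, p.name AS department, c.budget FROM projects c JOIN departments p ON c.department_id = p.id ORDER BY c.budget DESC

Execution result:
name | department | budget
Project Theta | Finance | 190013
Project Delta | HR | 166130
Project Epsilon | Support | 128194
Project Beta | HR | 126797
Project Eta | IT | 109618
Project Kappa | Legal | 40249
Project Iota | IT | 17068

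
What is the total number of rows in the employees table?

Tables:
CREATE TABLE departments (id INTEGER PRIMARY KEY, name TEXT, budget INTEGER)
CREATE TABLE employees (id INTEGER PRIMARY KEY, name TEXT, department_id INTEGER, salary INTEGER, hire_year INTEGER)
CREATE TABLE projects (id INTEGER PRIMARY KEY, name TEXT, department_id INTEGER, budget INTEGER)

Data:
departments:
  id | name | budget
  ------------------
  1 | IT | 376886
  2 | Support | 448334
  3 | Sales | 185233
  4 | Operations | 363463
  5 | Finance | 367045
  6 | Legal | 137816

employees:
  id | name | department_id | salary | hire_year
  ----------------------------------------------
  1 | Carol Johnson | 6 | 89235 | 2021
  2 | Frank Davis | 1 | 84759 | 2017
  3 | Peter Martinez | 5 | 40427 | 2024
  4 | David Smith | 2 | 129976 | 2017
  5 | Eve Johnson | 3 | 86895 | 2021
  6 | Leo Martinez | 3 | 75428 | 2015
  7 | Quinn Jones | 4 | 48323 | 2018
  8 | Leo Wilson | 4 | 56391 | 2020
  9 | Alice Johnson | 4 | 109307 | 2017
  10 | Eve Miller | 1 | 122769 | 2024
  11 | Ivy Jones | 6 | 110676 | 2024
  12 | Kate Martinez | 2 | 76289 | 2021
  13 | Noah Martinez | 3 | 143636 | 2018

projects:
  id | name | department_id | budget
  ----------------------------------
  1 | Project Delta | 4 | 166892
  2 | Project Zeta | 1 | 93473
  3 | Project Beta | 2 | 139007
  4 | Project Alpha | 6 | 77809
SELECT COUNT(*) FROM employees

Execution result:
13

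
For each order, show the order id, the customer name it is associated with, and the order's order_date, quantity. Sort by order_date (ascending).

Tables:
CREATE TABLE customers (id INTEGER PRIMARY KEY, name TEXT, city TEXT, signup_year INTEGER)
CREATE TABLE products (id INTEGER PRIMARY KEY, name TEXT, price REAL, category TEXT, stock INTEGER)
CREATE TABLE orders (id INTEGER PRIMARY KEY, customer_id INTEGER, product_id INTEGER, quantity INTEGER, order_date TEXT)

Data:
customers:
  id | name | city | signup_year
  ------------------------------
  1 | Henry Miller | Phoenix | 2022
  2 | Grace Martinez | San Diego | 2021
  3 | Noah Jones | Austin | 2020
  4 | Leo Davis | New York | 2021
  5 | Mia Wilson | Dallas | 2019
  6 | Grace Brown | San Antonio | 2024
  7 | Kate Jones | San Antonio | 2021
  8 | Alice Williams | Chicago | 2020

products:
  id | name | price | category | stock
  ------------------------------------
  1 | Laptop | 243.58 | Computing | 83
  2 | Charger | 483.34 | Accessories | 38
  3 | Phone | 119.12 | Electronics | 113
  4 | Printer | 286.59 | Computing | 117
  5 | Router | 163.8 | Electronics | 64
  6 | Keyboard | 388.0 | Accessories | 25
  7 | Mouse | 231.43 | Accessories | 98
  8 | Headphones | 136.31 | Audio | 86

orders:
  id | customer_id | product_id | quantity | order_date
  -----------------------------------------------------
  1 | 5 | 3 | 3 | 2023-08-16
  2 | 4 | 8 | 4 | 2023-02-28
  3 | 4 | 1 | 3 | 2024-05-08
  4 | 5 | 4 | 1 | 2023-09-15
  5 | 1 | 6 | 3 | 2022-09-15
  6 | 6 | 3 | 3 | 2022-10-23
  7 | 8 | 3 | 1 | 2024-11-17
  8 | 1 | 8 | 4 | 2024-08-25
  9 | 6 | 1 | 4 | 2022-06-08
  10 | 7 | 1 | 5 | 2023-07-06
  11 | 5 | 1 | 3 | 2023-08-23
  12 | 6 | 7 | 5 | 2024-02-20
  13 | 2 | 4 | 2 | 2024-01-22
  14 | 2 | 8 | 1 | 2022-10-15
SELECT c.id, p.name AS customer, c.order_date, c.quantity FROM orders c JOIN customers p ON c.customer_id = p.id ORDER BY c.order_date ASC

Execution result:
id | customer | order_date | quantity
9 | Grace Brown | 2022-06-08 | 4
5 | Henry Miller | 2022-09-15 | 3
14 | Grace Martinez | 2022-10-15 | 1
6 | Grace Brown | 2022-10-23 | 3
2 | Leo Davis | 2023-02-28 | 4
10 | Kate Jones | 2023-07-06 | 5
1 | Mia Wilson | 2023-08-16 | 3
11 | Mia Wilson | 2023-08-23 | 3
4 | Mia Wilson | 2023-09-15 | 1
13 | Grace Martinez | 2024-01-22 | 2
12 | Grace Brown | 2024-02-20 | 5
3 | Leo Davis | 2024-05-08 | 3
8 | Henry Miller | 2024-08-25 | 4
7 | Alice Williams | 2024-11-17 | 1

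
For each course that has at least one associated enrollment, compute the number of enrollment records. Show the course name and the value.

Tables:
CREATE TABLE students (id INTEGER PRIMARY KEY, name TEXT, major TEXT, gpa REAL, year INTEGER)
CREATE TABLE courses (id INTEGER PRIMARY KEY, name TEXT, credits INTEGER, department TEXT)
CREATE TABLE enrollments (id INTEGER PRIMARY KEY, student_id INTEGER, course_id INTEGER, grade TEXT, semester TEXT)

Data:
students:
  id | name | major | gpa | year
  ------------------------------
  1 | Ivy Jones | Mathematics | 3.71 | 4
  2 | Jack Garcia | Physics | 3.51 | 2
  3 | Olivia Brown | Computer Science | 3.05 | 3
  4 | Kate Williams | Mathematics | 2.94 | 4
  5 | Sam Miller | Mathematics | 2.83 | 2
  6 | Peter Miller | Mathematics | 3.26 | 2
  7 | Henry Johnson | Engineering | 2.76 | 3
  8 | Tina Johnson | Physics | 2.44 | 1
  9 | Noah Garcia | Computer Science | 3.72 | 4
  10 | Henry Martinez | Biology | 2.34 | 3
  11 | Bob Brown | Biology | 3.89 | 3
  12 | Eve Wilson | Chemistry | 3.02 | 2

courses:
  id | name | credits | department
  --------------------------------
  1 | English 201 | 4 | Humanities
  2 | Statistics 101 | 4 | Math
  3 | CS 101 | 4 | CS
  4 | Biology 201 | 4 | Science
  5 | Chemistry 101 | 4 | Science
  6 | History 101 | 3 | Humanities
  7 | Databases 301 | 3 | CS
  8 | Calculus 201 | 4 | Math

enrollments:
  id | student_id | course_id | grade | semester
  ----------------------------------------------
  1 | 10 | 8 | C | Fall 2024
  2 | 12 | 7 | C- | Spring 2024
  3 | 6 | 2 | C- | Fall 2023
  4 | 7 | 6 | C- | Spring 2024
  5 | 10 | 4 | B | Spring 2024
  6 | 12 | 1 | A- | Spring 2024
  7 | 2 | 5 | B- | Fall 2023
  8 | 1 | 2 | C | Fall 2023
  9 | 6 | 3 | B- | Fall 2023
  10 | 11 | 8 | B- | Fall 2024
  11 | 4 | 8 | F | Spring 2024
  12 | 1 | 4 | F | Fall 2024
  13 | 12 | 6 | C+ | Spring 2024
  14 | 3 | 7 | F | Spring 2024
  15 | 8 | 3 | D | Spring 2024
SELECT p.name, COUNT(*) AS n FROM enrollments c JOIN courses p ON c.course_id = p.id GROUP BY p.id, p.name

Execution result:
name | n
English 201 | 1
Statistics 101 | 2
CS 101 | 2
Biology 201 | 2
Chemistry 101 | 1
History 101 | 2
Databases 301 | 2
Calculus 201 | 3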